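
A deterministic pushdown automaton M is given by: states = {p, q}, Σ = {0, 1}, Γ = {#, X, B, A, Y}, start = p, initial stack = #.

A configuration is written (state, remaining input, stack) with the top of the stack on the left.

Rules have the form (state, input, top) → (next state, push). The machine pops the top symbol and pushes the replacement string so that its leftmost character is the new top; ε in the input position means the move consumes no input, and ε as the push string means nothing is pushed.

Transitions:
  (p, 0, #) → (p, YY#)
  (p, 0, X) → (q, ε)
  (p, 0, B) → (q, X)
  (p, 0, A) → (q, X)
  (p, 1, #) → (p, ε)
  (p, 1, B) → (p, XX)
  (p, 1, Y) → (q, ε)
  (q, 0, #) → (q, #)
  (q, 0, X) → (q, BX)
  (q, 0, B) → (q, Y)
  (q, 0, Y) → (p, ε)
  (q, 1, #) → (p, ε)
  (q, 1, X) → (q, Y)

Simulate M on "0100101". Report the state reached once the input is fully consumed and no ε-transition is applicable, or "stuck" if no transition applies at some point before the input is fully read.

p

(p, 0100101, #)
  read 0, top #: go to p, push YY# → (p, 100101, YY#)
  read 1, top Y: go to q, push ε → (q, 00101, Y#)
  read 0, top Y: go to p, push ε → (p, 0101, #)
  read 0, top #: go to p, push YY# → (p, 101, YY#)
  read 1, top Y: go to q, push ε → (q, 01, Y#)
  read 0, top Y: go to p, push ε → (p, 1, #)
  read 1, top #: go to p, push ε → (p, ε, ε)
All input consumed; M is in state p.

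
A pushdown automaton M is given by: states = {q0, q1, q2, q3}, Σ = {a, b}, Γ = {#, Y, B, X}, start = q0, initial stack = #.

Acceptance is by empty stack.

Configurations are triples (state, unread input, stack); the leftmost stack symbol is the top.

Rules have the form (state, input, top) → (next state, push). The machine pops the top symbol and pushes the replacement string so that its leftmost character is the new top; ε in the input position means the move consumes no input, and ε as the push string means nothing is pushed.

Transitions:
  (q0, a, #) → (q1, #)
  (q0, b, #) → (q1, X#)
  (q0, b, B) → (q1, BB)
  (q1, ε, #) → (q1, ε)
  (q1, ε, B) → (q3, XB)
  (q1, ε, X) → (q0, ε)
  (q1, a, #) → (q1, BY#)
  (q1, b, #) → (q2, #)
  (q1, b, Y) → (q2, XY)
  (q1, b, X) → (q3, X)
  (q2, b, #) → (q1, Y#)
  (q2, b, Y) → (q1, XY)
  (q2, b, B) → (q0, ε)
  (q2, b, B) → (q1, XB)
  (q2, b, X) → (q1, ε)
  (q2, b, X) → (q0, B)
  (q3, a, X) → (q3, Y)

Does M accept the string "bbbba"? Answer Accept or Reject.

Accept

One accepting computation: (q0, bbbba, #) ⊢ (q1, bbba, X#) ⊢ (q0, bbba, #) ⊢ (q1, bba, X#) ⊢ (q0, bba, #) ⊢ (q1, ba, X#) ⊢ (q0, ba, #) ⊢ (q1, a, X#) ⊢ (q0, a, #) ⊢ (q1, ε, #) ⊢ (q1, ε, ε)
All input consumed and the stack is empty.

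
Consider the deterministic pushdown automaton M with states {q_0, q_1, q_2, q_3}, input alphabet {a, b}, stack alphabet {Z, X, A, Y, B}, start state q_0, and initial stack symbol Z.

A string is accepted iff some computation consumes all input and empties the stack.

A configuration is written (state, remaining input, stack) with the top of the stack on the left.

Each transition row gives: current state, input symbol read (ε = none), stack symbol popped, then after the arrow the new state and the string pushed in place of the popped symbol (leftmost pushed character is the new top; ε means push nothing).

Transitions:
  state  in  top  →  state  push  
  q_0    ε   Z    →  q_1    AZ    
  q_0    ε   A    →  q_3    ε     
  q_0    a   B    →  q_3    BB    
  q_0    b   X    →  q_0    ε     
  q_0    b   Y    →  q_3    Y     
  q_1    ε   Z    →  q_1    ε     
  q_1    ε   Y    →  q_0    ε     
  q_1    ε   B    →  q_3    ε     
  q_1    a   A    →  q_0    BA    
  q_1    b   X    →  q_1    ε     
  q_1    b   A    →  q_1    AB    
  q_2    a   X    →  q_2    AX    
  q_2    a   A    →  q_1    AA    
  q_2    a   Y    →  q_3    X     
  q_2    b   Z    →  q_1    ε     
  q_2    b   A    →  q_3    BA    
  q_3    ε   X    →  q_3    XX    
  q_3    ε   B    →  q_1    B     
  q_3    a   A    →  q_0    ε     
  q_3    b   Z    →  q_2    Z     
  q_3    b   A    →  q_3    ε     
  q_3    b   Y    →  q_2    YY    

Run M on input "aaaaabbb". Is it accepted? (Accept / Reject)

Accept

(q_0, aaaaabbb, Z)
  ε-move, top Z: go to q_1, push AZ → (q_1, aaaaabbb, AZ)
  read a, top A: go to q_0, push BA → (q_0, aaaabbb, BAZ)
  read a, top B: go to q_3, push BB → (q_3, aaabbb, BBAZ)
  ε-move, top B: go to q_1, push B → (q_1, aaabbb, BBAZ)
  ε-move, top B: go to q_3, push ε → (q_3, aaabbb, BAZ)
  ε-move, top B: go to q_1, push B → (q_1, aaabbb, BAZ)
  ε-move, top B: go to q_3, push ε → (q_3, aaabbb, AZ)
  read a, top A: go to q_0, push ε → (q_0, aabbb, Z)
  ε-move, top Z: go to q_1, push AZ → (q_1, aabbb, AZ)
  read a, top A: go to q_0, push BA → (q_0, abbb, BAZ)
  read a, top B: go to q_3, push BB → (q_3, bbb, BBAZ)
  ε-move, top B: go to q_1, push B → (q_1, bbb, BBAZ)
  ε-move, top B: go to q_3, push ε → (q_3, bbb, BAZ)
  ε-move, top B: go to q_1, push B → (q_1, bbb, BAZ)
  ε-move, top B: go to q_3, push ε → (q_3, bbb, AZ)
  read b, top A: go to q_3, push ε → (q_3, bb, Z)
  read b, top Z: go to q_2, push Z → (q_2, b, Z)
  read b, top Z: go to q_1, push ε → (q_1, ε, ε)
All input consumed and the stack is empty.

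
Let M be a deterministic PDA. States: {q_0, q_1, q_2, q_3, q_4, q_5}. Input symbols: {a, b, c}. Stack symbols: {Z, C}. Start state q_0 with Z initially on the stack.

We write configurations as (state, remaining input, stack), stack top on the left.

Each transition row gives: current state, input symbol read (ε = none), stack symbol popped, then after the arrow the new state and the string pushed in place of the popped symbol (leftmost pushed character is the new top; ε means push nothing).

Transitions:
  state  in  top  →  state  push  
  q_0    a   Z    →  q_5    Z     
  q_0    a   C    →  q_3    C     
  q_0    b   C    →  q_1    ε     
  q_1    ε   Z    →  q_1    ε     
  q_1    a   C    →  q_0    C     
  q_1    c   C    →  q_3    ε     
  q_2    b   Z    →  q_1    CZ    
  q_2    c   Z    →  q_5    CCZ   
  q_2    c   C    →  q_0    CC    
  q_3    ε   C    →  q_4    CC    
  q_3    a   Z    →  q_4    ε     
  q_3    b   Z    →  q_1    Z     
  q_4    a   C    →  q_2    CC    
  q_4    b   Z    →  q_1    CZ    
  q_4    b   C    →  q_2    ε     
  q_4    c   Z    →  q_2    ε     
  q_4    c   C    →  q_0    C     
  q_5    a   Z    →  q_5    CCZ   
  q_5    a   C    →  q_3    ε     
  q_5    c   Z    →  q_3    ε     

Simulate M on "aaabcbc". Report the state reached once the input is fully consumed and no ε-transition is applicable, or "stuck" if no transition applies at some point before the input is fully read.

q_3

(q_0, aaabcbc, Z) ⊢ (q_5, aabcbc, Z) ⊢ (q_5, abcbc, CCZ) ⊢ (q_3, bcbc, CZ) ⊢ (q_4, bcbc, CCZ) ⊢ (q_2, cbc, CZ) ⊢ (q_0, bc, CCZ) ⊢ (q_1, c, CZ) ⊢ (q_3, ε, Z)
All input consumed; M is in state q_3.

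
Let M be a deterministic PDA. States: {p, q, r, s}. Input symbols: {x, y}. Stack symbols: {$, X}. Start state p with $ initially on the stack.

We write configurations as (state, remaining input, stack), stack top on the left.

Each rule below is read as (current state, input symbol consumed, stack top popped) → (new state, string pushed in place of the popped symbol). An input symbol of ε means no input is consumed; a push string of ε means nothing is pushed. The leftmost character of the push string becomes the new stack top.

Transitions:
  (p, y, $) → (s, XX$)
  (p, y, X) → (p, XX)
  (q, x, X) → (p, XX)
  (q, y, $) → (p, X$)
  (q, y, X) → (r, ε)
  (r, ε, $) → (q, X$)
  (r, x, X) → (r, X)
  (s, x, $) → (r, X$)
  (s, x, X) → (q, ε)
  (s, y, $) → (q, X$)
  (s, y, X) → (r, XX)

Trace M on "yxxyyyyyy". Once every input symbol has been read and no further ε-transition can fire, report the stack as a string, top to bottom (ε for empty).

XXXXXXXX$

(p, yxxyyyyyy, $)
  read y, top $: go to s, push XX$ → (s, xxyyyyyy, XX$)
  read x, top X: go to q, push ε → (q, xyyyyyy, X$)
  read x, top X: go to p, push XX → (p, yyyyyy, XX$)
  read y, top X: go to p, push XX → (p, yyyyy, XXX$)
  read y, top X: go to p, push XX → (p, yyyy, XXXX$)
  read y, top X: go to p, push XX → (p, yyy, XXXXX$)
  read y, top X: go to p, push XX → (p, yy, XXXXXX$)
  read y, top X: go to p, push XX → (p, y, XXXXXXX$)
  read y, top X: go to p, push XX → (p, ε, XXXXXXXX$)
All input consumed in state p with stack XXXXXXXX$.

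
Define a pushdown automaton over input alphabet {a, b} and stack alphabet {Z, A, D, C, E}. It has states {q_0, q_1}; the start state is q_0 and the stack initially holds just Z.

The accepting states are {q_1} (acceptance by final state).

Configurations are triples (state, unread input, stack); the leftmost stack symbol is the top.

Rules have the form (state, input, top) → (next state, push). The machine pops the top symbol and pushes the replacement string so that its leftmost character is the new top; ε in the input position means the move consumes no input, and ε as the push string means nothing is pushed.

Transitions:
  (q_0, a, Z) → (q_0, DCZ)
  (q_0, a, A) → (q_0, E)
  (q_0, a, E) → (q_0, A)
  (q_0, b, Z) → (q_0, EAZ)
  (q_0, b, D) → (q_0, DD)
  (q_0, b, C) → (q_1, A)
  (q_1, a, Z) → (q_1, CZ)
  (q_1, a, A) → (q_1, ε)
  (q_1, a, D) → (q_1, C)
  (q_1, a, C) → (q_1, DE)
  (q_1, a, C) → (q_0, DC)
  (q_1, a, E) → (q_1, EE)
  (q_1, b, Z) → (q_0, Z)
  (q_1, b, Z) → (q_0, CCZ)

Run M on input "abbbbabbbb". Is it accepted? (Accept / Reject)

Reject

No computation consumes all input and reaches a final state.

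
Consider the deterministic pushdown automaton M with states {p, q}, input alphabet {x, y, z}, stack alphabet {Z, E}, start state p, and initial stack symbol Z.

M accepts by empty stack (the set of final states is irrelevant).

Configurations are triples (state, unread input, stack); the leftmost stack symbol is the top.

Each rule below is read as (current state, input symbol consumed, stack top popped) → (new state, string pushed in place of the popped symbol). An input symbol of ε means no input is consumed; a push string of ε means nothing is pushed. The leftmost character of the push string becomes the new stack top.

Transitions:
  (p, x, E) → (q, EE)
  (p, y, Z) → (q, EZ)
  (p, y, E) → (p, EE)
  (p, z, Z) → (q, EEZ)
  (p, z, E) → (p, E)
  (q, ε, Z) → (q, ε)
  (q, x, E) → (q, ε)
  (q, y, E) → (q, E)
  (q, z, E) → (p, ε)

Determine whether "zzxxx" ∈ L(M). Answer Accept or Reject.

Accept

(p, zzxxx, Z)
  read z, top Z: go to q, push EEZ → (q, zxxx, EEZ)
  read z, top E: go to p, push ε → (p, xxx, EZ)
  read x, top E: go to q, push EE → (q, xx, EEZ)
  read x, top E: go to q, push ε → (q, x, EZ)
  read x, top E: go to q, push ε → (q, ε, Z)
  ε-move, top Z: go to q, push ε → (q, ε, ε)
All input consumed and the stack is empty.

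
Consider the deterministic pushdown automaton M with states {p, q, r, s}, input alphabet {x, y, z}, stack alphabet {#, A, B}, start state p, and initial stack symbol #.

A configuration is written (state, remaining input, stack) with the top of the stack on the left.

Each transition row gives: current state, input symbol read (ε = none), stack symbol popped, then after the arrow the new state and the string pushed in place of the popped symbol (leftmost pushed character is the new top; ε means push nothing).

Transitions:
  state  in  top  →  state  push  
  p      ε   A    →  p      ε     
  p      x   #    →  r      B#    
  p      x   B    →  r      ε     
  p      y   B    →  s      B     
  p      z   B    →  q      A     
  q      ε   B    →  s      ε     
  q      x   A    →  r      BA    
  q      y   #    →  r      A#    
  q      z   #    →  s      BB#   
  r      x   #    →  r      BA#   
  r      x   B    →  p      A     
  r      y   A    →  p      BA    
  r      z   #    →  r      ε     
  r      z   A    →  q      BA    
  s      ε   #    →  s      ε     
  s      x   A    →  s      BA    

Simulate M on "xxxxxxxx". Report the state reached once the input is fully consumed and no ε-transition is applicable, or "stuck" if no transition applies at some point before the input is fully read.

p

(p, xxxxxxxx, #)
  read x, top #: go to r, push B# → (r, xxxxxxx, B#)
  read x, top B: go to p, push A → (p, xxxxxx, A#)
  ε-move, top A: go to p, push ε → (p, xxxxxx, #)
  read x, top #: go to r, push B# → (r, xxxxx, B#)
  read x, top B: go to p, push A → (p, xxxx, A#)
  ε-move, top A: go to p, push ε → (p, xxxx, #)
  read x, top #: go to r, push B# → (r, xxx, B#)
  read x, top B: go to p, push A → (p, xx, A#)
  ε-move, top A: go to p, push ε → (p, xx, #)
  read x, top #: go to r, push B# → (r, x, B#)
  read x, top B: go to p, push A → (p, ε, A#)
  ε-move, top A: go to p, push ε → (p, ε, #)
All input consumed; M is in state p.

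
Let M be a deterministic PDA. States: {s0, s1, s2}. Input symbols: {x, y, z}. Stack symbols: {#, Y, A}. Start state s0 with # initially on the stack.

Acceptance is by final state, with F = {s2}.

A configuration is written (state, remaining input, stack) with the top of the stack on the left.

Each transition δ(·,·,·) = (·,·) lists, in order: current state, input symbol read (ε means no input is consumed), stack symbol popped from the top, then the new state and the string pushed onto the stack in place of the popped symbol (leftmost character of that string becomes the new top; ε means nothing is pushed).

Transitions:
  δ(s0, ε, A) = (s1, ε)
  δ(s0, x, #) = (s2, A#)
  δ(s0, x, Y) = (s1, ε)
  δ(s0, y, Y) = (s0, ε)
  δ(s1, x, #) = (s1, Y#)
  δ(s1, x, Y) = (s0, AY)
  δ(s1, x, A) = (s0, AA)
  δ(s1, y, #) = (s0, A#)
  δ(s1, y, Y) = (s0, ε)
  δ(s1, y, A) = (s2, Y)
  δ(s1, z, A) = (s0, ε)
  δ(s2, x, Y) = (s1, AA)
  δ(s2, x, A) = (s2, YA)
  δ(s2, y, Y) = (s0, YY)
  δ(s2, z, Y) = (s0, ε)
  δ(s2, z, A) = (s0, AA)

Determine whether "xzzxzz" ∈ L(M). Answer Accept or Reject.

Reject

(s0, xzzxzz, #)
  read x, top #: go to s2, push A# → (s2, zzxzz, A#)
  read z, top A: go to s0, push AA → (s0, zxzz, AA#)
  ε-move, top A: go to s1, push ε → (s1, zxzz, A#)
  read z, top A: go to s0, push ε → (s0, xzz, #)
  read x, top #: go to s2, push A# → (s2, zz, A#)
  read z, top A: go to s0, push AA → (s0, z, AA#)
  ε-move, top A: go to s1, push ε → (s1, z, A#)
  read z, top A: go to s0, push ε → (s0, ε, #)
All input consumed; state s0 ∉ F and no further ε-move applies.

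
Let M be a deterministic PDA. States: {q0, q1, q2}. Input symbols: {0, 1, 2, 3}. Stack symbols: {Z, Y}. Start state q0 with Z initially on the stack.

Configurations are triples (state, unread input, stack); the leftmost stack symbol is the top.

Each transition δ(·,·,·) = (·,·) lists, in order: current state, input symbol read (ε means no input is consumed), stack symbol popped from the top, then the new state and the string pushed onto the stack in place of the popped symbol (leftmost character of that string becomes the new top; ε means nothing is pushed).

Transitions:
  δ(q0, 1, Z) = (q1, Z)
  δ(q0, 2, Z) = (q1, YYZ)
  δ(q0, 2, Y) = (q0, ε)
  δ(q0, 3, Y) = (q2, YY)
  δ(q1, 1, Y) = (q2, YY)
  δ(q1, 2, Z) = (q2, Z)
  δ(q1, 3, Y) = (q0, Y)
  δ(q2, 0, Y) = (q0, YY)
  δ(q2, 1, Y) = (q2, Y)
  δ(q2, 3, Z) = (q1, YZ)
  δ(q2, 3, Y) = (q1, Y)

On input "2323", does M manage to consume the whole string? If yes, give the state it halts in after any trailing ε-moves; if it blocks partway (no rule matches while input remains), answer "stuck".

q2

(q0, 2323, Z) ⊢ (q1, 323, YYZ) ⊢ (q0, 23, YYZ) ⊢ (q0, 3, YZ) ⊢ (q2, ε, YYZ)
All input consumed; M is in state q2.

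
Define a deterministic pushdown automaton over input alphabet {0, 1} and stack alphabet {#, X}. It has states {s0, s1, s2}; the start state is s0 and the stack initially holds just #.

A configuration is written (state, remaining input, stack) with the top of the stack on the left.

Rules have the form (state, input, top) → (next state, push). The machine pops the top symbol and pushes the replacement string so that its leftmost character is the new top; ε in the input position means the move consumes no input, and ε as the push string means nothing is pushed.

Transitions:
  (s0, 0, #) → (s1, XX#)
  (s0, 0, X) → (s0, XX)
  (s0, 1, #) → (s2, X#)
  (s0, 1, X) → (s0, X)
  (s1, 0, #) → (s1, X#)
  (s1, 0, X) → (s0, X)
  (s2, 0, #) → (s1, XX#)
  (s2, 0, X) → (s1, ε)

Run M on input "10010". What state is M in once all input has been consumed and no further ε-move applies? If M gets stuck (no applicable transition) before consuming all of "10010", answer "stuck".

(s0, 10010, #)
  read 1, top #: go to s2, push X# → (s2, 0010, X#)
  read 0, top X: go to s1, push ε → (s1, 010, #)
  read 0, top #: go to s1, push X# → (s1, 10, X#)
No transition for (s1, 1, top X); M blocks with input 10 remaining.

stuck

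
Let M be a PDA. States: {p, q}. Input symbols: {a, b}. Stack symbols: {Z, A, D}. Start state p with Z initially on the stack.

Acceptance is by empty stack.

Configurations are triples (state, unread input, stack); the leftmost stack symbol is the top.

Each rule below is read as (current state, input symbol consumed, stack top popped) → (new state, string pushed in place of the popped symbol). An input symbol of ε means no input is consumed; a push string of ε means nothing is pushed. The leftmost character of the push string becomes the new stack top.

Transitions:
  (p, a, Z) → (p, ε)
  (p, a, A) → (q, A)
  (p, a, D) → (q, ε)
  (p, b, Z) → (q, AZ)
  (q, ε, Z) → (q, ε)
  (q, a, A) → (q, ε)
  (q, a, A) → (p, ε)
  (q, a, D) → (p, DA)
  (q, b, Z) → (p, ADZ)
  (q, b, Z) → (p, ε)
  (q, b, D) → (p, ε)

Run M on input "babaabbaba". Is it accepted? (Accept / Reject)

Accept

One accepting computation: (p, babaabbaba, Z) ⊢ (q, abaabbaba, AZ) ⊢ (q, baabbaba, Z) ⊢ (p, aabbaba, ADZ) ⊢ (q, abbaba, ADZ) ⊢ (q, bbaba, DZ) ⊢ (p, baba, Z) ⊢ (q, aba, AZ) ⊢ (p, ba, Z) ⊢ (q, a, AZ) ⊢ (q, ε, Z) ⊢ (q, ε, ε)
All input consumed and the stack is empty.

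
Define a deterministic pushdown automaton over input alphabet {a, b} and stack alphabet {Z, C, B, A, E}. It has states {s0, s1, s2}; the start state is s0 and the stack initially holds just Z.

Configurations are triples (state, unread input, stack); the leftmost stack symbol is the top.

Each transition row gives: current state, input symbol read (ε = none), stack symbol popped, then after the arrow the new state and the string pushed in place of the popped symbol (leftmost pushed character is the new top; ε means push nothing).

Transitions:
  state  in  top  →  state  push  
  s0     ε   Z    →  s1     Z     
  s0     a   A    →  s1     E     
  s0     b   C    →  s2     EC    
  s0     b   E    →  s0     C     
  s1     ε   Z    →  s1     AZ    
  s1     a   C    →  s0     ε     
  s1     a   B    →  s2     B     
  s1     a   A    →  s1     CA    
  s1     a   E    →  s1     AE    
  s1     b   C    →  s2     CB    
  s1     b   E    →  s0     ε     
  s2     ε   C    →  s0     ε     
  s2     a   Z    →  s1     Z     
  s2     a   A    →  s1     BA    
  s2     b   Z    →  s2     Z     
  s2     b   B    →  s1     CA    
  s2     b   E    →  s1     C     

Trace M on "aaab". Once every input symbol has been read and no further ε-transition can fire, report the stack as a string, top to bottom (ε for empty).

(s0, aaab, Z)
  ε-move, top Z: go to s1, push Z → (s1, aaab, Z)
  ε-move, top Z: go to s1, push AZ → (s1, aaab, AZ)
  read a, top A: go to s1, push CA → (s1, aab, CAZ)
  read a, top C: go to s0, push ε → (s0, ab, AZ)
  read a, top A: go to s1, push E → (s1, b, EZ)
  read b, top E: go to s0, push ε → (s0, ε, Z)
  ε-move, top Z: go to s1, push Z → (s1, ε, Z)
  ε-move, top Z: go to s1, push AZ → (s1, ε, AZ)
All input consumed in state s1 with stack AZ.

AZ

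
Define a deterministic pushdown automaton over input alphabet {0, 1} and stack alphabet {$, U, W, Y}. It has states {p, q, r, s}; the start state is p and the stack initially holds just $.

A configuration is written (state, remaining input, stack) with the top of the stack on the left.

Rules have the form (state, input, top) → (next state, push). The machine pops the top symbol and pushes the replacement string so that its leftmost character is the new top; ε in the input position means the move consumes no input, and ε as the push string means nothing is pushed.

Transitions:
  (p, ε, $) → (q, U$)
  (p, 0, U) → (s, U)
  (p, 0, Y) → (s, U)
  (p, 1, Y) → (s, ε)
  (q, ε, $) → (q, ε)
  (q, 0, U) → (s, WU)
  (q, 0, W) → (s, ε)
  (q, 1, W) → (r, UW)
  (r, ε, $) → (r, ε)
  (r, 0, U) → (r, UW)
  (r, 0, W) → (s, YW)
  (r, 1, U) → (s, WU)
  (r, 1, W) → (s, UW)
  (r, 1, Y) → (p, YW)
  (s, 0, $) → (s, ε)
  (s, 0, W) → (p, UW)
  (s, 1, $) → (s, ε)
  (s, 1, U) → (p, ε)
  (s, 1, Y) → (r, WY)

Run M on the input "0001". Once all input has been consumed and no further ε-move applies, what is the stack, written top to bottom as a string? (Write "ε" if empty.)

(p, 0001, $)
  ε-move, top $: go to q, push U$ → (q, 0001, U$)
  read 0, top U: go to s, push WU → (s, 001, WU$)
  read 0, top W: go to p, push UW → (p, 01, UWU$)
  read 0, top U: go to s, push U → (s, 1, UWU$)
  read 1, top U: go to p, push ε → (p, ε, WU$)
All input consumed in state p with stack WU$.

WU$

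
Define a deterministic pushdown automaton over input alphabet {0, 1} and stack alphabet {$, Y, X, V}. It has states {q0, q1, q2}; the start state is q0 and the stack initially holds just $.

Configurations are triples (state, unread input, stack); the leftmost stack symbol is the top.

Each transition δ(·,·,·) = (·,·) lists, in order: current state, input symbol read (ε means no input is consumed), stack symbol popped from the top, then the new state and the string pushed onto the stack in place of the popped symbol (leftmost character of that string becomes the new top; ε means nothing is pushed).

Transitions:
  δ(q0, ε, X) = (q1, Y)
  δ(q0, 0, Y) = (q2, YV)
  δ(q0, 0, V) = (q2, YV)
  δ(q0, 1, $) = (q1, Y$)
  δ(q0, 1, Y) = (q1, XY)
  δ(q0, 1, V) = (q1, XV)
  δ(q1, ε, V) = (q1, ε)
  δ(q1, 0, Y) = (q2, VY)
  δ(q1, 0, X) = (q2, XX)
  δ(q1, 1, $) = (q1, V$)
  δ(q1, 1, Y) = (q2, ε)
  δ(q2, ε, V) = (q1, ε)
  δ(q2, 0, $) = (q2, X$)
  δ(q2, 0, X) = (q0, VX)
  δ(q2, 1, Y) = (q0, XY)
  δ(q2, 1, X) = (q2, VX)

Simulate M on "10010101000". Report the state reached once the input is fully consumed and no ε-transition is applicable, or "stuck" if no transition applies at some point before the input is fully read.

q2

(q0, 10010101000, $)
  read 1, top $: go to q1, push Y$ → (q1, 0010101000, Y$)
  read 0, top Y: go to q2, push VY → (q2, 010101000, VY$)
  ε-move, top V: go to q1, push ε → (q1, 010101000, Y$)
  read 0, top Y: go to q2, push VY → (q2, 10101000, VY$)
  ε-move, top V: go to q1, push ε → (q1, 10101000, Y$)
  read 1, top Y: go to q2, push ε → (q2, 0101000, $)
  read 0, top $: go to q2, push X$ → (q2, 101000, X$)
  read 1, top X: go to q2, push VX → (q2, 01000, VX$)
  ε-move, top V: go to q1, push ε → (q1, 01000, X$)
  read 0, top X: go to q2, push XX → (q2, 1000, XX$)
  read 1, top X: go to q2, push VX → (q2, 000, VXX$)
  ε-move, top V: go to q1, push ε → (q1, 000, XX$)
  read 0, top X: go to q2, push XX → (q2, 00, XXX$)
  read 0, top X: go to q0, push VX → (q0, 0, VXXX$)
  read 0, top V: go to q2, push YV → (q2, ε, YVXXX$)
All input consumed; M is in state q2.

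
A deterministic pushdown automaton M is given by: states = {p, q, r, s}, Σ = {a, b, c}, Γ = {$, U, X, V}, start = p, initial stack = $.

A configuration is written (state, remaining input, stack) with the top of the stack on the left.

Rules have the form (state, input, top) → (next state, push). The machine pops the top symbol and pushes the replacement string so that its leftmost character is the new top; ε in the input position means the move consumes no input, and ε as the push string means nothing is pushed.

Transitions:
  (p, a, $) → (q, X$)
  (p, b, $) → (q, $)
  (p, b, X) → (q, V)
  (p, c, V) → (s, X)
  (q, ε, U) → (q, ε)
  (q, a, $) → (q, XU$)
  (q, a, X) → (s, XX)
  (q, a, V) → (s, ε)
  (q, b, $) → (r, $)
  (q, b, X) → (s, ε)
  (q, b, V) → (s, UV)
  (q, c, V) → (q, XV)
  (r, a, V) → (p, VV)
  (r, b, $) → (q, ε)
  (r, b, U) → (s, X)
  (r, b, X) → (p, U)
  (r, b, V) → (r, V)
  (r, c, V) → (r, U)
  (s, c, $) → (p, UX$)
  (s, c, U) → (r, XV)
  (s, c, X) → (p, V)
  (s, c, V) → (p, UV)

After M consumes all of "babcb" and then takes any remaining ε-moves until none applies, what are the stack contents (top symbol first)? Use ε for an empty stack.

UV$

(p, babcb, $)
  read b, top $: go to q, push $ → (q, abcb, $)
  read a, top $: go to q, push XU$ → (q, bcb, XU$)
  read b, top X: go to s, push ε → (s, cb, U$)
  read c, top U: go to r, push XV → (r, b, XV$)
  read b, top X: go to p, push U → (p, ε, UV$)
All input consumed in state p with stack UV$.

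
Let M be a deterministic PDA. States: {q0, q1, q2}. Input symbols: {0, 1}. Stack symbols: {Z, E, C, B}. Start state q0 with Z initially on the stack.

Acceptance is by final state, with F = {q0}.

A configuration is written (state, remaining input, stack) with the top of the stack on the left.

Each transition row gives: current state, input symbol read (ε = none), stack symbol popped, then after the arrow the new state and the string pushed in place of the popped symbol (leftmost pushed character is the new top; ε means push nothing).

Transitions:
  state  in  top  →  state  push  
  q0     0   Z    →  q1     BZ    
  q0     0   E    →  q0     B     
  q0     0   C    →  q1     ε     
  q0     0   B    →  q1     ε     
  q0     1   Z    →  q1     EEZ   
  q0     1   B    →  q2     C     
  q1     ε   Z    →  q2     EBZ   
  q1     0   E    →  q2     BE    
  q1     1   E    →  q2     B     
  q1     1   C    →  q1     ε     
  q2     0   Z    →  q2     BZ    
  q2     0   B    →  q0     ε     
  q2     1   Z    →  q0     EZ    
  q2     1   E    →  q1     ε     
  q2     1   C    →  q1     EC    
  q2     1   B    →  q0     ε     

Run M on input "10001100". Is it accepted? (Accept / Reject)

Accept

(q0, 10001100, Z)
  read 1, top Z: go to q1, push EEZ → (q1, 0001100, EEZ)
  read 0, top E: go to q2, push BE → (q2, 001100, BEEZ)
  read 0, top B: go to q0, push ε → (q0, 01100, EEZ)
  read 0, top E: go to q0, push B → (q0, 1100, BEZ)
  read 1, top B: go to q2, push C → (q2, 100, CEZ)
  read 1, top C: go to q1, push EC → (q1, 00, ECEZ)
  read 0, top E: go to q2, push BE → (q2, 0, BECEZ)
  read 0, top B: go to q0, push ε → (q0, ε, ECEZ)
All input consumed; state q0 ∈ F.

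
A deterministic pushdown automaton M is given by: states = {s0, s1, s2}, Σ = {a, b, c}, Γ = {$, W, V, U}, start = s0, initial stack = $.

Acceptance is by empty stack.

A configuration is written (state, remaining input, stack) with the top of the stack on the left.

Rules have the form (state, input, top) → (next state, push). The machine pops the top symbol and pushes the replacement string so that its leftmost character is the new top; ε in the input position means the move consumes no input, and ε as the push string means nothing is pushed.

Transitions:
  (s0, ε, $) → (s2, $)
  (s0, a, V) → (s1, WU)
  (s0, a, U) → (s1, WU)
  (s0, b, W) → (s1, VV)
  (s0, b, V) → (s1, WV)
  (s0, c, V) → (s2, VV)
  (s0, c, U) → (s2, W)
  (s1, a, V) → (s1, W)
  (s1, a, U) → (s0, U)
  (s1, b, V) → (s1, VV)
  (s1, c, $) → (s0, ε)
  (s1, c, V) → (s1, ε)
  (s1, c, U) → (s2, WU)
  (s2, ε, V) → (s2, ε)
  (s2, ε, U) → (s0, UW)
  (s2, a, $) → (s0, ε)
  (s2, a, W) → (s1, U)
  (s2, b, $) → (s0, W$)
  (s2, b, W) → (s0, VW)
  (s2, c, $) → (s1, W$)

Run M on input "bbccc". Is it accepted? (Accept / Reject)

(s0, bbccc, $)
  ε-move, top $: go to s2, push $ → (s2, bbccc, $)
  read b, top $: go to s0, push W$ → (s0, bccc, W$)
  read b, top W: go to s1, push VV → (s1, ccc, VV$)
  read c, top V: go to s1, push ε → (s1, cc, V$)
  read c, top V: go to s1, push ε → (s1, c, $)
  read c, top $: go to s0, push ε → (s0, ε, ε)
All input consumed and the stack is empty.

Accept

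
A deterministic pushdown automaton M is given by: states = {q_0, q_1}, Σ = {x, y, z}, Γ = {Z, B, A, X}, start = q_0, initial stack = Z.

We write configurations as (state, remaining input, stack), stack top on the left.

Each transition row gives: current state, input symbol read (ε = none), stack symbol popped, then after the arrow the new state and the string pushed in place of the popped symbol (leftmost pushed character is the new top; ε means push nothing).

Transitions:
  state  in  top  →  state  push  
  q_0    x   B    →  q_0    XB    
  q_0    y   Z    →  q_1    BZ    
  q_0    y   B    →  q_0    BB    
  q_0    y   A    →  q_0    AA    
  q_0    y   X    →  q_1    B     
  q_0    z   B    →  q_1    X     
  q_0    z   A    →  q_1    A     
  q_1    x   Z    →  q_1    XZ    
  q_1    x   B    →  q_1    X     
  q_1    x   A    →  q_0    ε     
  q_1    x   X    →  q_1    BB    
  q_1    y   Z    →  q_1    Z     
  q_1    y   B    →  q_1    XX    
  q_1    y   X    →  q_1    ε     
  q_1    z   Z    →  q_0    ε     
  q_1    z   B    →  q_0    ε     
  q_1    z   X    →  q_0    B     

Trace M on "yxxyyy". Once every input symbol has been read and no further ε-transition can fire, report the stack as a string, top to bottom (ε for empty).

BZ

(q_0, yxxyyy, Z) ⊢ (q_1, xxyyy, BZ) ⊢ (q_1, xyyy, XZ) ⊢ (q_1, yyy, BBZ) ⊢ (q_1, yy, XXBZ) ⊢ (q_1, y, XBZ) ⊢ (q_1, ε, BZ)
All input consumed in state q_1 with stack BZ.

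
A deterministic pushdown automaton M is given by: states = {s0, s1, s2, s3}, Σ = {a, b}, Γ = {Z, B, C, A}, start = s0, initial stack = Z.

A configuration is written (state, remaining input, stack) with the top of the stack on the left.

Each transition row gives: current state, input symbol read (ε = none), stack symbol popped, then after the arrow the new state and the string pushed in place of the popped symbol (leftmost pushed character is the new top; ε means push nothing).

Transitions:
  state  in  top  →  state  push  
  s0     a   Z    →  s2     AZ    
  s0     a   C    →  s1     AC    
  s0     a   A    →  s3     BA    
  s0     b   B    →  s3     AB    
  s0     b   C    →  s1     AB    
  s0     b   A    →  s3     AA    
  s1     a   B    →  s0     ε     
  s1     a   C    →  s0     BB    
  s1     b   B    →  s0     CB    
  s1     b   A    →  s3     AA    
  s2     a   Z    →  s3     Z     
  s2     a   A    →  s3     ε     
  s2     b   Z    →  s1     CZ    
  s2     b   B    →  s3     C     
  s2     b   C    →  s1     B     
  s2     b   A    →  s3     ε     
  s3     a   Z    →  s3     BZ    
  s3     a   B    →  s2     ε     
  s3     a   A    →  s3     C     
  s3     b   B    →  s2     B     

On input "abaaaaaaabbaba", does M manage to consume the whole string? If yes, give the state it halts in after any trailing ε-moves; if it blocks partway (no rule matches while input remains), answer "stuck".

(s0, abaaaaaaabbaba, Z)
  read a, top Z: go to s2, push AZ → (s2, baaaaaaabbaba, AZ)
  read b, top A: go to s3, push ε → (s3, aaaaaaabbaba, Z)
  read a, top Z: go to s3, push BZ → (s3, aaaaaabbaba, BZ)
  read a, top B: go to s2, push ε → (s2, aaaaabbaba, Z)
  read a, top Z: go to s3, push Z → (s3, aaaabbaba, Z)
  read a, top Z: go to s3, push BZ → (s3, aaabbaba, BZ)
  read a, top B: go to s2, push ε → (s2, aabbaba, Z)
  read a, top Z: go to s3, push Z → (s3, abbaba, Z)
  read a, top Z: go to s3, push BZ → (s3, bbaba, BZ)
  read b, top B: go to s2, push B → (s2, baba, BZ)
  read b, top B: go to s3, push C → (s3, aba, CZ)
No transition for (s3, a, top C); M blocks with input aba remaining.

stuck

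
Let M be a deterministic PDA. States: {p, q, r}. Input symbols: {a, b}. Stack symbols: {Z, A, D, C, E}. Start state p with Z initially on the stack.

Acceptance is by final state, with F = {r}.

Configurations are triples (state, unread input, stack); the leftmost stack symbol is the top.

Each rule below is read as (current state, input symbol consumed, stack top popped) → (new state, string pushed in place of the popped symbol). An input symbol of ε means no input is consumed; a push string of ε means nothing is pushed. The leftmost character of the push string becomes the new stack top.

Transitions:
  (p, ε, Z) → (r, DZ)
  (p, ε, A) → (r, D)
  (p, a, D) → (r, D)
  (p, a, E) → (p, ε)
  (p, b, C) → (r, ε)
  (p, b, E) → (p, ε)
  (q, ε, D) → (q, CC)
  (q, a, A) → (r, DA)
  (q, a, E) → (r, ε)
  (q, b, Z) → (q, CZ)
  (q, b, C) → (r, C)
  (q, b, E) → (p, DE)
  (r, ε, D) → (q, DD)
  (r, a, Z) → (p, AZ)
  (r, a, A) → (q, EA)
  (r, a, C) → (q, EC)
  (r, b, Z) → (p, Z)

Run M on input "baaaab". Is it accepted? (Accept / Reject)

(p, baaaab, Z)
  ε-move, top Z: go to r, push DZ → (r, baaaab, DZ)
  ε-move, top D: go to q, push DD → (q, baaaab, DDZ)
  ε-move, top D: go to q, push CC → (q, baaaab, CCDZ)
  read b, top C: go to r, push C → (r, aaaab, CCDZ)
  read a, top C: go to q, push EC → (q, aaab, ECCDZ)
  read a, top E: go to r, push ε → (r, aab, CCDZ)
  read a, top C: go to q, push EC → (q, ab, ECCDZ)
  read a, top E: go to r, push ε → (r, b, CCDZ)
No transition applies at (r, b, CCDZ); input not fully consumed.

Reject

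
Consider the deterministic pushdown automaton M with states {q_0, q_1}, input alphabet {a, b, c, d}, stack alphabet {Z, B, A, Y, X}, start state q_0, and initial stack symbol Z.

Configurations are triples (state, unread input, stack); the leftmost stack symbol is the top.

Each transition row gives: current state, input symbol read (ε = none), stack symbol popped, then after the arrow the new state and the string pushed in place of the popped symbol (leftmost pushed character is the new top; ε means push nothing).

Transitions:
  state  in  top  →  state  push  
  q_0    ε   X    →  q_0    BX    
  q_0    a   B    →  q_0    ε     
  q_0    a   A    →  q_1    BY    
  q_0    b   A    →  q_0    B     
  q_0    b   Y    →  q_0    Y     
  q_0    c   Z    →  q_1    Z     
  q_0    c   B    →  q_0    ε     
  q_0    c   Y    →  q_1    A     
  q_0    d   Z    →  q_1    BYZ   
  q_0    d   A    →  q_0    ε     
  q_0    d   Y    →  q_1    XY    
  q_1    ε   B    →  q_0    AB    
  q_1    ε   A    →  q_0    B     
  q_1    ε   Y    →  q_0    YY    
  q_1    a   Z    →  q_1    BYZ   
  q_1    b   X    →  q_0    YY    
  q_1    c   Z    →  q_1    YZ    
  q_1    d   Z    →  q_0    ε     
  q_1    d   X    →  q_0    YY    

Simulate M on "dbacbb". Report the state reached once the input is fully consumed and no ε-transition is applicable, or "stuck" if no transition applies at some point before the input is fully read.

q_0

(q_0, dbacbb, Z)
  read d, top Z: go to q_1, push BYZ → (q_1, bacbb, BYZ)
  ε-move, top B: go to q_0, push AB → (q_0, bacbb, ABYZ)
  read b, top A: go to q_0, push B → (q_0, acbb, BBYZ)
  read a, top B: go to q_0, push ε → (q_0, cbb, BYZ)
  read c, top B: go to q_0, push ε → (q_0, bb, YZ)
  read b, top Y: go to q_0, push Y → (q_0, b, YZ)
  read b, top Y: go to q_0, push Y → (q_0, ε, YZ)
All input consumed; M is in state q_0.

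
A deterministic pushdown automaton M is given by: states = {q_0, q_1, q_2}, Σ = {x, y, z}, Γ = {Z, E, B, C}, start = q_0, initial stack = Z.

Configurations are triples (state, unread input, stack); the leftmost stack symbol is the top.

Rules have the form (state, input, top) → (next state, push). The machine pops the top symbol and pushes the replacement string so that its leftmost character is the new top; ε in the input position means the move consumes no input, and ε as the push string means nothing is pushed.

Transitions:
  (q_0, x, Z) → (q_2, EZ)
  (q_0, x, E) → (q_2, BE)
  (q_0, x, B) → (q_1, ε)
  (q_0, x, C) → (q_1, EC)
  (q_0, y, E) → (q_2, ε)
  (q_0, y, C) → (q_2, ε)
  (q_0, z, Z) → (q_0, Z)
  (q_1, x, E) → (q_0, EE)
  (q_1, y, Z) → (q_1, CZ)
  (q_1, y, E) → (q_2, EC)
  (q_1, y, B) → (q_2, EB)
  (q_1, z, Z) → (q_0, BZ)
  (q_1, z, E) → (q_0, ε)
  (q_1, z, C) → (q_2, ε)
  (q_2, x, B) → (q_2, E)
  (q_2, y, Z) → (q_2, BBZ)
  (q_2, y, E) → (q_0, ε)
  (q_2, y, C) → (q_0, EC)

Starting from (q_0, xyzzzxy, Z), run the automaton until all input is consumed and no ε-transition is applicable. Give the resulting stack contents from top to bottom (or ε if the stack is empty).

(q_0, xyzzzxy, Z) ⊢ (q_2, yzzzxy, EZ) ⊢ (q_0, zzzxy, Z) ⊢ (q_0, zzxy, Z) ⊢ (q_0, zxy, Z) ⊢ (q_0, xy, Z) ⊢ (q_2, y, EZ) ⊢ (q_0, ε, Z)
All input consumed in state q_0 with stack Z.

Z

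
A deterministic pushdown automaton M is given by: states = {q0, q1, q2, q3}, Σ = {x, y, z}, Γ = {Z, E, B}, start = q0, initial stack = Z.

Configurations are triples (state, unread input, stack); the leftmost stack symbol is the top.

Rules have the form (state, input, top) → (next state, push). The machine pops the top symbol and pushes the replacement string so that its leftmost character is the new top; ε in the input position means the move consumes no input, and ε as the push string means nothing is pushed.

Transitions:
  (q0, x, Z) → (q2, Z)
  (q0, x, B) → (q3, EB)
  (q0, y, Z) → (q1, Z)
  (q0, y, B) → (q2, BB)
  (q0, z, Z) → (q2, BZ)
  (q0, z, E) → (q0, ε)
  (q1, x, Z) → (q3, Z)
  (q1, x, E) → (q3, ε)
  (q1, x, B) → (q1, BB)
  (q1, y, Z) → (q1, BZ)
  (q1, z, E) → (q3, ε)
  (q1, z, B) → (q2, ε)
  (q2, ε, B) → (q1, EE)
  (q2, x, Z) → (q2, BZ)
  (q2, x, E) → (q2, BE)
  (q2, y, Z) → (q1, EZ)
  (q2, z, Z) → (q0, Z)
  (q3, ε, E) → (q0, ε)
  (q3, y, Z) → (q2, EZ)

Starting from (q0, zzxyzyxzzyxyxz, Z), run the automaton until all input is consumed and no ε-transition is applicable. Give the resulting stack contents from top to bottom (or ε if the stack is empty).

(q0, zzxyzyxzzyxyxz, Z)
  read z, top Z: go to q2, push BZ → (q2, zxyzyxzzyxyxz, BZ)
  ε-move, top B: go to q1, push EE → (q1, zxyzyxzzyxyxz, EEZ)
  read z, top E: go to q3, push ε → (q3, xyzyxzzyxyxz, EZ)
  ε-move, top E: go to q0, push ε → (q0, xyzyxzzyxyxz, Z)
  read x, top Z: go to q2, push Z → (q2, yzyxzzyxyxz, Z)
  read y, top Z: go to q1, push EZ → (q1, zyxzzyxyxz, EZ)
  read z, top E: go to q3, push ε → (q3, yxzzyxyxz, Z)
  read y, top Z: go to q2, push EZ → (q2, xzzyxyxz, EZ)
  read x, top E: go to q2, push BE → (q2, zzyxyxz, BEZ)
  ε-move, top B: go to q1, push EE → (q1, zzyxyxz, EEEZ)
  read z, top E: go to q3, push ε → (q3, zyxyxz, EEZ)
  ε-move, top E: go to q0, push ε → (q0, zyxyxz, EZ)
  read z, top E: go to q0, push ε → (q0, yxyxz, Z)
  read y, top Z: go to q1, push Z → (q1, xyxz, Z)
  read x, top Z: go to q3, push Z → (q3, yxz, Z)
  read y, top Z: go to q2, push EZ → (q2, xz, EZ)
  read x, top E: go to q2, push BE → (q2, z, BEZ)
  ε-move, top B: go to q1, push EE → (q1, z, EEEZ)
  read z, top E: go to q3, push ε → (q3, ε, EEZ)
  ε-move, top E: go to q0, push ε → (q0, ε, EZ)
All input consumed in state q0 with stack EZ.

EZ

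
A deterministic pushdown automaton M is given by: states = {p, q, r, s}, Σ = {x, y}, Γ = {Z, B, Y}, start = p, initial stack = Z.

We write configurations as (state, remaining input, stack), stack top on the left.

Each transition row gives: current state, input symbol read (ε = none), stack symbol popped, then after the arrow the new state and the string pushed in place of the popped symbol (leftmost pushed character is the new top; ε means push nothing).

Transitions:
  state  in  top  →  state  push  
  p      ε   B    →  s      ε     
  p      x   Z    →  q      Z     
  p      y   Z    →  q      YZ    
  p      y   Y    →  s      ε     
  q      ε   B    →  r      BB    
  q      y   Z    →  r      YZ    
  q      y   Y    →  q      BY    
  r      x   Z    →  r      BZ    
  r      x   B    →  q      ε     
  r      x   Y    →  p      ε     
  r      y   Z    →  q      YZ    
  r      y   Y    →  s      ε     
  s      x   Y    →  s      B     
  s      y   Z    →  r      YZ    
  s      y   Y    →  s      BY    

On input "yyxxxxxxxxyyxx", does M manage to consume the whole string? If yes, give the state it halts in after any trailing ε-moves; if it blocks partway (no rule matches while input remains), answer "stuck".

(p, yyxxxxxxxxyyxx, Z)
  read y, top Z: go to q, push YZ → (q, yxxxxxxxxyyxx, YZ)
  read y, top Y: go to q, push BY → (q, xxxxxxxxyyxx, BYZ)
  ε-move, top B: go to r, push BB → (r, xxxxxxxxyyxx, BBYZ)
  read x, top B: go to q, push ε → (q, xxxxxxxyyxx, BYZ)
  ε-move, top B: go to r, push BB → (r, xxxxxxxyyxx, BBYZ)
  read x, top B: go to q, push ε → (q, xxxxxxyyxx, BYZ)
  ε-move, top B: go to r, push BB → (r, xxxxxxyyxx, BBYZ)
  read x, top B: go to q, push ε → (q, xxxxxyyxx, BYZ)
  ε-move, top B: go to r, push BB → (r, xxxxxyyxx, BBYZ)
  read x, top B: go to q, push ε → (q, xxxxyyxx, BYZ)
  ε-move, top B: go to r, push BB → (r, xxxxyyxx, BBYZ)
  read x, top B: go to q, push ε → (q, xxxyyxx, BYZ)
  ε-move, top B: go to r, push BB → (r, xxxyyxx, BBYZ)
  read x, top B: go to q, push ε → (q, xxyyxx, BYZ)
  ε-move, top B: go to r, push BB → (r, xxyyxx, BBYZ)
  read x, top B: go to q, push ε → (q, xyyxx, BYZ)
  ε-move, top B: go to r, push BB → (r, xyyxx, BBYZ)
  read x, top B: go to q, push ε → (q, yyxx, BYZ)
  ε-move, top B: go to r, push BB → (r, yyxx, BBYZ)
No transition for (r, y, top B); M blocks with input yyxx remaining.

stuck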